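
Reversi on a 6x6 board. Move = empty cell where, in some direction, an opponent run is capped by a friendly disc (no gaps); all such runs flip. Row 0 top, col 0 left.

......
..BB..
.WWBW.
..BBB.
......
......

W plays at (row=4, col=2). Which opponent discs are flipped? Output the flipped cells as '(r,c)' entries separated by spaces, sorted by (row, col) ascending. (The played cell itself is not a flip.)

Answer: (3,2) (3,3)

Derivation:
Dir NW: first cell '.' (not opp) -> no flip
Dir N: opp run (3,2) capped by W -> flip
Dir NE: opp run (3,3) capped by W -> flip
Dir W: first cell '.' (not opp) -> no flip
Dir E: first cell '.' (not opp) -> no flip
Dir SW: first cell '.' (not opp) -> no flip
Dir S: first cell '.' (not opp) -> no flip
Dir SE: first cell '.' (not opp) -> no flip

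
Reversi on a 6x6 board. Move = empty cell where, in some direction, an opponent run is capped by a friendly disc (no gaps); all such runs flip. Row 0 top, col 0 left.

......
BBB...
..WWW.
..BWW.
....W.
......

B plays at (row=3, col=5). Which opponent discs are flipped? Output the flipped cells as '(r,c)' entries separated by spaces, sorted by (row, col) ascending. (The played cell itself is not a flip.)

Dir NW: opp run (2,4), next='.' -> no flip
Dir N: first cell '.' (not opp) -> no flip
Dir NE: edge -> no flip
Dir W: opp run (3,4) (3,3) capped by B -> flip
Dir E: edge -> no flip
Dir SW: opp run (4,4), next='.' -> no flip
Dir S: first cell '.' (not opp) -> no flip
Dir SE: edge -> no flip

Answer: (3,3) (3,4)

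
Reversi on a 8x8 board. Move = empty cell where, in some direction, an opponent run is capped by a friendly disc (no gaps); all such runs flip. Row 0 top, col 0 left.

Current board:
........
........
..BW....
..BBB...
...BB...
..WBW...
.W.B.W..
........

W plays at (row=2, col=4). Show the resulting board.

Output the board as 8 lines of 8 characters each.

Place W at (2,4); scan 8 dirs for brackets.
Dir NW: first cell '.' (not opp) -> no flip
Dir N: first cell '.' (not opp) -> no flip
Dir NE: first cell '.' (not opp) -> no flip
Dir W: first cell 'W' (not opp) -> no flip
Dir E: first cell '.' (not opp) -> no flip
Dir SW: opp run (3,3), next='.' -> no flip
Dir S: opp run (3,4) (4,4) capped by W -> flip
Dir SE: first cell '.' (not opp) -> no flip
All flips: (3,4) (4,4)

Answer: ........
........
..BWW...
..BBW...
...BW...
..WBW...
.W.B.W..
........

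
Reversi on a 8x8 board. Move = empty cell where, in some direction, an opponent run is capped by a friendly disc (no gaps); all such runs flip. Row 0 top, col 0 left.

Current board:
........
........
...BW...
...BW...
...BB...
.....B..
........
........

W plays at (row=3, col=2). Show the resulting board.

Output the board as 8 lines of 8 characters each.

Place W at (3,2); scan 8 dirs for brackets.
Dir NW: first cell '.' (not opp) -> no flip
Dir N: first cell '.' (not opp) -> no flip
Dir NE: opp run (2,3), next='.' -> no flip
Dir W: first cell '.' (not opp) -> no flip
Dir E: opp run (3,3) capped by W -> flip
Dir SW: first cell '.' (not opp) -> no flip
Dir S: first cell '.' (not opp) -> no flip
Dir SE: opp run (4,3), next='.' -> no flip
All flips: (3,3)

Answer: ........
........
...BW...
..WWW...
...BB...
.....B..
........
........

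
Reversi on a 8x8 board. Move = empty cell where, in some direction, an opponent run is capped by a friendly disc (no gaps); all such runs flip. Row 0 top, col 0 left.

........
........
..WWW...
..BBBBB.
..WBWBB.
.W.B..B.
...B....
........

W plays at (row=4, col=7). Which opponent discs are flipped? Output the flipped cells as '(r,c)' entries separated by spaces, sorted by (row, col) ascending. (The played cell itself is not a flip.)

Answer: (4,5) (4,6)

Derivation:
Dir NW: opp run (3,6), next='.' -> no flip
Dir N: first cell '.' (not opp) -> no flip
Dir NE: edge -> no flip
Dir W: opp run (4,6) (4,5) capped by W -> flip
Dir E: edge -> no flip
Dir SW: opp run (5,6), next='.' -> no flip
Dir S: first cell '.' (not opp) -> no flip
Dir SE: edge -> no flip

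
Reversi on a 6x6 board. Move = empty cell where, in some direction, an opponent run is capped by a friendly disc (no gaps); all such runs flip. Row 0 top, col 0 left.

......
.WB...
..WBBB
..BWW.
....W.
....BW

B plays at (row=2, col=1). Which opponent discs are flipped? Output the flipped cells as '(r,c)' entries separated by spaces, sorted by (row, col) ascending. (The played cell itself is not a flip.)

Answer: (2,2)

Derivation:
Dir NW: first cell '.' (not opp) -> no flip
Dir N: opp run (1,1), next='.' -> no flip
Dir NE: first cell 'B' (not opp) -> no flip
Dir W: first cell '.' (not opp) -> no flip
Dir E: opp run (2,2) capped by B -> flip
Dir SW: first cell '.' (not opp) -> no flip
Dir S: first cell '.' (not opp) -> no flip
Dir SE: first cell 'B' (not opp) -> no flip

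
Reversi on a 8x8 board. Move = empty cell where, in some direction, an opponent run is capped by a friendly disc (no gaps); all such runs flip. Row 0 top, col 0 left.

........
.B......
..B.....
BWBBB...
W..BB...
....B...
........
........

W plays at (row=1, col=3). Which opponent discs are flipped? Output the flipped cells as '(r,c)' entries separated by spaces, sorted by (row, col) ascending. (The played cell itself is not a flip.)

Answer: (2,2)

Derivation:
Dir NW: first cell '.' (not opp) -> no flip
Dir N: first cell '.' (not opp) -> no flip
Dir NE: first cell '.' (not opp) -> no flip
Dir W: first cell '.' (not opp) -> no flip
Dir E: first cell '.' (not opp) -> no flip
Dir SW: opp run (2,2) capped by W -> flip
Dir S: first cell '.' (not opp) -> no flip
Dir SE: first cell '.' (not opp) -> no flip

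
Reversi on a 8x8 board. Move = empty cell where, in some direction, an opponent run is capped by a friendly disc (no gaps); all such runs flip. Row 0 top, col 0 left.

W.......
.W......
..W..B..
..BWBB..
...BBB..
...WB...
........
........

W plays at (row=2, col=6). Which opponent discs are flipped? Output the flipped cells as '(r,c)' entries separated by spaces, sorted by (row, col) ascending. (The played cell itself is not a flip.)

Answer: (3,5) (4,4)

Derivation:
Dir NW: first cell '.' (not opp) -> no flip
Dir N: first cell '.' (not opp) -> no flip
Dir NE: first cell '.' (not opp) -> no flip
Dir W: opp run (2,5), next='.' -> no flip
Dir E: first cell '.' (not opp) -> no flip
Dir SW: opp run (3,5) (4,4) capped by W -> flip
Dir S: first cell '.' (not opp) -> no flip
Dir SE: first cell '.' (not opp) -> no flip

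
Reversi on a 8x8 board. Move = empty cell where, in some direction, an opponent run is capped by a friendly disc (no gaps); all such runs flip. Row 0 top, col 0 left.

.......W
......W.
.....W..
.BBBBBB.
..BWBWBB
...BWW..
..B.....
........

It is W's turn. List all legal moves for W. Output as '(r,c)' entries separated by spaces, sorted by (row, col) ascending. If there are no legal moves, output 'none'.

Answer: (2,1) (2,2) (2,3) (2,4) (2,7) (3,7) (4,1) (5,2) (6,3)

Derivation:
(2,0): no bracket -> illegal
(2,1): flips 1 -> legal
(2,2): flips 2 -> legal
(2,3): flips 2 -> legal
(2,4): flips 2 -> legal
(2,6): no bracket -> illegal
(2,7): flips 1 -> legal
(3,0): no bracket -> illegal
(3,7): flips 1 -> legal
(4,0): no bracket -> illegal
(4,1): flips 1 -> legal
(5,1): no bracket -> illegal
(5,2): flips 1 -> legal
(5,6): no bracket -> illegal
(5,7): no bracket -> illegal
(6,1): no bracket -> illegal
(6,3): flips 1 -> legal
(6,4): no bracket -> illegal
(7,1): no bracket -> illegal
(7,2): no bracket -> illegal
(7,3): no bracket -> illegal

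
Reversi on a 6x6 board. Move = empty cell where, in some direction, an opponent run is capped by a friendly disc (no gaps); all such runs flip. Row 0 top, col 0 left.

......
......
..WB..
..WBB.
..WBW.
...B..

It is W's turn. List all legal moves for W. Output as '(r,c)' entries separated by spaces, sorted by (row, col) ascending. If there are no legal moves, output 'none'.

(1,2): no bracket -> illegal
(1,3): no bracket -> illegal
(1,4): flips 1 -> legal
(2,4): flips 3 -> legal
(2,5): no bracket -> illegal
(3,5): flips 2 -> legal
(4,5): no bracket -> illegal
(5,2): no bracket -> illegal
(5,4): flips 1 -> legal

Answer: (1,4) (2,4) (3,5) (5,4)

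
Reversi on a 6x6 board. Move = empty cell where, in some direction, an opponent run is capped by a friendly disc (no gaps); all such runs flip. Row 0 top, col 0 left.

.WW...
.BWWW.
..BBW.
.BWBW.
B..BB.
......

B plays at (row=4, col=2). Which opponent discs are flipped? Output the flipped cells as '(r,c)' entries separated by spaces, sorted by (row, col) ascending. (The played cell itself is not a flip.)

Dir NW: first cell 'B' (not opp) -> no flip
Dir N: opp run (3,2) capped by B -> flip
Dir NE: first cell 'B' (not opp) -> no flip
Dir W: first cell '.' (not opp) -> no flip
Dir E: first cell 'B' (not opp) -> no flip
Dir SW: first cell '.' (not opp) -> no flip
Dir S: first cell '.' (not opp) -> no flip
Dir SE: first cell '.' (not opp) -> no flip

Answer: (3,2)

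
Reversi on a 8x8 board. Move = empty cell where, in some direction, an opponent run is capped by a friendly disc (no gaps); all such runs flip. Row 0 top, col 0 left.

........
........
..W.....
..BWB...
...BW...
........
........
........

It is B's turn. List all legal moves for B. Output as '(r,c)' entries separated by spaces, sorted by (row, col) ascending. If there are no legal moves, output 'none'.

(1,1): no bracket -> illegal
(1,2): flips 1 -> legal
(1,3): no bracket -> illegal
(2,1): no bracket -> illegal
(2,3): flips 1 -> legal
(2,4): no bracket -> illegal
(3,1): no bracket -> illegal
(3,5): no bracket -> illegal
(4,2): no bracket -> illegal
(4,5): flips 1 -> legal
(5,3): no bracket -> illegal
(5,4): flips 1 -> legal
(5,5): no bracket -> illegal

Answer: (1,2) (2,3) (4,5) (5,4)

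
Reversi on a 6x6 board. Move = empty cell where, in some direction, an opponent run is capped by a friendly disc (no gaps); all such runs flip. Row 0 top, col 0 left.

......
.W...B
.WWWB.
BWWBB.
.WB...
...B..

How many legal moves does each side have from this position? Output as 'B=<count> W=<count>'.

-- B to move --
(0,0): flips 2 -> legal
(0,1): no bracket -> illegal
(0,2): no bracket -> illegal
(1,0): no bracket -> illegal
(1,2): flips 4 -> legal
(1,3): flips 1 -> legal
(1,4): no bracket -> illegal
(2,0): flips 4 -> legal
(4,0): flips 1 -> legal
(4,3): no bracket -> illegal
(5,0): no bracket -> illegal
(5,1): no bracket -> illegal
(5,2): flips 1 -> legal
B mobility = 6
-- W to move --
(0,4): no bracket -> illegal
(0,5): no bracket -> illegal
(1,3): no bracket -> illegal
(1,4): no bracket -> illegal
(2,0): no bracket -> illegal
(2,5): flips 1 -> legal
(3,5): flips 2 -> legal
(4,0): no bracket -> illegal
(4,3): flips 2 -> legal
(4,4): flips 1 -> legal
(4,5): flips 1 -> legal
(5,1): no bracket -> illegal
(5,2): flips 1 -> legal
(5,4): no bracket -> illegal
W mobility = 6

Answer: B=6 W=6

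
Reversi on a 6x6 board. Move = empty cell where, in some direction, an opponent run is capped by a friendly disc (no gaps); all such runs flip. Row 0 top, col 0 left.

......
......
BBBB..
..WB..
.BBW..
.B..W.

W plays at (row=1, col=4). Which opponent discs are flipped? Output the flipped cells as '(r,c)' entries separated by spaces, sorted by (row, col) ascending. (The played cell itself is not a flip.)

Dir NW: first cell '.' (not opp) -> no flip
Dir N: first cell '.' (not opp) -> no flip
Dir NE: first cell '.' (not opp) -> no flip
Dir W: first cell '.' (not opp) -> no flip
Dir E: first cell '.' (not opp) -> no flip
Dir SW: opp run (2,3) capped by W -> flip
Dir S: first cell '.' (not opp) -> no flip
Dir SE: first cell '.' (not opp) -> no flip

Answer: (2,3)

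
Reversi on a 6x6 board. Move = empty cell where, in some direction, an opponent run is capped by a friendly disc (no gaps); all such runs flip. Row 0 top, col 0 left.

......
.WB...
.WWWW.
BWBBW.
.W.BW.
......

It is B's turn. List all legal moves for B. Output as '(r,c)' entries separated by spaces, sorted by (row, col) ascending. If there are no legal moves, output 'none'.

(0,0): flips 2 -> legal
(0,1): no bracket -> illegal
(0,2): no bracket -> illegal
(1,0): flips 2 -> legal
(1,3): flips 1 -> legal
(1,4): flips 1 -> legal
(1,5): flips 1 -> legal
(2,0): no bracket -> illegal
(2,5): flips 1 -> legal
(3,5): flips 1 -> legal
(4,0): no bracket -> illegal
(4,2): no bracket -> illegal
(4,5): flips 3 -> legal
(5,0): flips 1 -> legal
(5,1): no bracket -> illegal
(5,2): flips 1 -> legal
(5,3): no bracket -> illegal
(5,4): no bracket -> illegal
(5,5): flips 1 -> legal

Answer: (0,0) (1,0) (1,3) (1,4) (1,5) (2,5) (3,5) (4,5) (5,0) (5,2) (5,5)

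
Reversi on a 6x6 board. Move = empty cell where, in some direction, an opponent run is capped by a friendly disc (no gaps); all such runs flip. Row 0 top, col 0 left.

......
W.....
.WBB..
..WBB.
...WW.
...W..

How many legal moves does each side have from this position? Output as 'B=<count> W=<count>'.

Answer: B=7 W=7

Derivation:
-- B to move --
(0,0): no bracket -> illegal
(0,1): no bracket -> illegal
(1,1): no bracket -> illegal
(1,2): no bracket -> illegal
(2,0): flips 1 -> legal
(3,0): no bracket -> illegal
(3,1): flips 1 -> legal
(3,5): no bracket -> illegal
(4,1): flips 1 -> legal
(4,2): flips 1 -> legal
(4,5): no bracket -> illegal
(5,2): flips 1 -> legal
(5,4): flips 1 -> legal
(5,5): flips 1 -> legal
B mobility = 7
-- W to move --
(1,1): flips 2 -> legal
(1,2): flips 1 -> legal
(1,3): flips 2 -> legal
(1,4): flips 1 -> legal
(2,4): flips 3 -> legal
(2,5): flips 1 -> legal
(3,1): no bracket -> illegal
(3,5): flips 2 -> legal
(4,2): no bracket -> illegal
(4,5): no bracket -> illegal
W mobility = 7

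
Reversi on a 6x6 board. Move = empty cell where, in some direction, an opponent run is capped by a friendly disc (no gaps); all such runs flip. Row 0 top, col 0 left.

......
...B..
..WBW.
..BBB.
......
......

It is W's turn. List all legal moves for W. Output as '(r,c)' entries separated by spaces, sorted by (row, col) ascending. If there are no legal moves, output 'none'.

(0,2): flips 1 -> legal
(0,3): no bracket -> illegal
(0,4): flips 1 -> legal
(1,2): no bracket -> illegal
(1,4): no bracket -> illegal
(2,1): no bracket -> illegal
(2,5): no bracket -> illegal
(3,1): no bracket -> illegal
(3,5): no bracket -> illegal
(4,1): no bracket -> illegal
(4,2): flips 2 -> legal
(4,3): no bracket -> illegal
(4,4): flips 2 -> legal
(4,5): no bracket -> illegal

Answer: (0,2) (0,4) (4,2) (4,4)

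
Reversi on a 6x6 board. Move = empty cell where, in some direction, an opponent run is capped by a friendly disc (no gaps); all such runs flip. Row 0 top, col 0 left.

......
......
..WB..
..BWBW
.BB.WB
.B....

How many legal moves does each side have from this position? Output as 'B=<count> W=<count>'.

-- B to move --
(1,1): no bracket -> illegal
(1,2): flips 1 -> legal
(1,3): no bracket -> illegal
(2,1): flips 1 -> legal
(2,4): flips 1 -> legal
(2,5): flips 1 -> legal
(3,1): no bracket -> illegal
(4,3): flips 2 -> legal
(5,3): no bracket -> illegal
(5,4): flips 1 -> legal
(5,5): no bracket -> illegal
B mobility = 6
-- W to move --
(1,2): no bracket -> illegal
(1,3): flips 1 -> legal
(1,4): no bracket -> illegal
(2,1): no bracket -> illegal
(2,4): flips 2 -> legal
(2,5): no bracket -> illegal
(3,0): no bracket -> illegal
(3,1): flips 1 -> legal
(4,0): no bracket -> illegal
(4,3): no bracket -> illegal
(5,0): no bracket -> illegal
(5,2): flips 2 -> legal
(5,3): no bracket -> illegal
(5,4): no bracket -> illegal
(5,5): flips 1 -> legal
W mobility = 5

Answer: B=6 W=5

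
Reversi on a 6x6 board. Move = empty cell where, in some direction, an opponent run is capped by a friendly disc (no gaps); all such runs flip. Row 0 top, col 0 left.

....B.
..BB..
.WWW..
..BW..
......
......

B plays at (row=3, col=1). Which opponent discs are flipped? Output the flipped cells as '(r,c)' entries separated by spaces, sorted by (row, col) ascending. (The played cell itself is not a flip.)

Dir NW: first cell '.' (not opp) -> no flip
Dir N: opp run (2,1), next='.' -> no flip
Dir NE: opp run (2,2) capped by B -> flip
Dir W: first cell '.' (not opp) -> no flip
Dir E: first cell 'B' (not opp) -> no flip
Dir SW: first cell '.' (not opp) -> no flip
Dir S: first cell '.' (not opp) -> no flip
Dir SE: first cell '.' (not opp) -> no flip

Answer: (2,2)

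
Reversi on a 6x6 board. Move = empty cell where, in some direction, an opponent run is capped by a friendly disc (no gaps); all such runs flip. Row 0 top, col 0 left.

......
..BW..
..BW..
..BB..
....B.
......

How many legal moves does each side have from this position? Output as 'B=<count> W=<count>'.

-- B to move --
(0,2): no bracket -> illegal
(0,3): flips 2 -> legal
(0,4): flips 1 -> legal
(1,4): flips 2 -> legal
(2,4): flips 1 -> legal
(3,4): flips 1 -> legal
B mobility = 5
-- W to move --
(0,1): flips 1 -> legal
(0,2): no bracket -> illegal
(0,3): no bracket -> illegal
(1,1): flips 1 -> legal
(2,1): flips 1 -> legal
(2,4): no bracket -> illegal
(3,1): flips 1 -> legal
(3,4): no bracket -> illegal
(3,5): no bracket -> illegal
(4,1): flips 1 -> legal
(4,2): no bracket -> illegal
(4,3): flips 1 -> legal
(4,5): no bracket -> illegal
(5,3): no bracket -> illegal
(5,4): no bracket -> illegal
(5,5): no bracket -> illegal
W mobility = 6

Answer: B=5 W=6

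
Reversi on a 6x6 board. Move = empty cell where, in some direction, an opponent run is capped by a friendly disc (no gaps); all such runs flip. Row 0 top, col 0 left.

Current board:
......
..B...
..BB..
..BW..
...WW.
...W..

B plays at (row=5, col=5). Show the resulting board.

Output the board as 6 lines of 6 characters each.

Place B at (5,5); scan 8 dirs for brackets.
Dir NW: opp run (4,4) (3,3) capped by B -> flip
Dir N: first cell '.' (not opp) -> no flip
Dir NE: edge -> no flip
Dir W: first cell '.' (not opp) -> no flip
Dir E: edge -> no flip
Dir SW: edge -> no flip
Dir S: edge -> no flip
Dir SE: edge -> no flip
All flips: (3,3) (4,4)

Answer: ......
..B...
..BB..
..BB..
...WB.
...W.B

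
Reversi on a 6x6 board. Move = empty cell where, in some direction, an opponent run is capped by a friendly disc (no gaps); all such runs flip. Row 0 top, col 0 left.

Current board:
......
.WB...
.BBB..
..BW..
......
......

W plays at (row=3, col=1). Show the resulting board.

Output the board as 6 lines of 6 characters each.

Place W at (3,1); scan 8 dirs for brackets.
Dir NW: first cell '.' (not opp) -> no flip
Dir N: opp run (2,1) capped by W -> flip
Dir NE: opp run (2,2), next='.' -> no flip
Dir W: first cell '.' (not opp) -> no flip
Dir E: opp run (3,2) capped by W -> flip
Dir SW: first cell '.' (not opp) -> no flip
Dir S: first cell '.' (not opp) -> no flip
Dir SE: first cell '.' (not opp) -> no flip
All flips: (2,1) (3,2)

Answer: ......
.WB...
.WBB..
.WWW..
......
......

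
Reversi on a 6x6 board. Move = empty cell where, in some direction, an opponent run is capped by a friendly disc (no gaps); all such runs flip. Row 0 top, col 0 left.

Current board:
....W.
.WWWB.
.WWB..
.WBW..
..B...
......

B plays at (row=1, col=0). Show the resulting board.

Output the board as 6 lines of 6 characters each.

Place B at (1,0); scan 8 dirs for brackets.
Dir NW: edge -> no flip
Dir N: first cell '.' (not opp) -> no flip
Dir NE: first cell '.' (not opp) -> no flip
Dir W: edge -> no flip
Dir E: opp run (1,1) (1,2) (1,3) capped by B -> flip
Dir SW: edge -> no flip
Dir S: first cell '.' (not opp) -> no flip
Dir SE: opp run (2,1) capped by B -> flip
All flips: (1,1) (1,2) (1,3) (2,1)

Answer: ....W.
BBBBB.
.BWB..
.WBW..
..B...
......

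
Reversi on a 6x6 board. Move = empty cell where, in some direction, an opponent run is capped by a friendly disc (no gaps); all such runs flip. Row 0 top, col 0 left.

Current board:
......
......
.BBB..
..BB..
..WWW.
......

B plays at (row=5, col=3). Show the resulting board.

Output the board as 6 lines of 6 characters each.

Place B at (5,3); scan 8 dirs for brackets.
Dir NW: opp run (4,2), next='.' -> no flip
Dir N: opp run (4,3) capped by B -> flip
Dir NE: opp run (4,4), next='.' -> no flip
Dir W: first cell '.' (not opp) -> no flip
Dir E: first cell '.' (not opp) -> no flip
Dir SW: edge -> no flip
Dir S: edge -> no flip
Dir SE: edge -> no flip
All flips: (4,3)

Answer: ......
......
.BBB..
..BB..
..WBW.
...B..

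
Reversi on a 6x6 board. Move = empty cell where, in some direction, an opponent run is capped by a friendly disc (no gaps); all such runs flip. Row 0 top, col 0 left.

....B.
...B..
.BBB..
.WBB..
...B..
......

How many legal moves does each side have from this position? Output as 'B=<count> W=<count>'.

-- B to move --
(2,0): no bracket -> illegal
(3,0): flips 1 -> legal
(4,0): flips 1 -> legal
(4,1): flips 1 -> legal
(4,2): no bracket -> illegal
B mobility = 3
-- W to move --
(0,2): no bracket -> illegal
(0,3): no bracket -> illegal
(0,5): no bracket -> illegal
(1,0): no bracket -> illegal
(1,1): flips 1 -> legal
(1,2): no bracket -> illegal
(1,4): no bracket -> illegal
(1,5): no bracket -> illegal
(2,0): no bracket -> illegal
(2,4): no bracket -> illegal
(3,0): no bracket -> illegal
(3,4): flips 2 -> legal
(4,1): no bracket -> illegal
(4,2): no bracket -> illegal
(4,4): no bracket -> illegal
(5,2): no bracket -> illegal
(5,3): no bracket -> illegal
(5,4): no bracket -> illegal
W mobility = 2

Answer: B=3 W=2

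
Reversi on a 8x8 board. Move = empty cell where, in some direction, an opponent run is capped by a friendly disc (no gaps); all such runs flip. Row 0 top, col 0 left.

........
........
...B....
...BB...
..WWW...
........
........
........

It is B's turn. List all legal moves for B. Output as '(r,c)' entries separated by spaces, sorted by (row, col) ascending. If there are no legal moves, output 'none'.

Answer: (5,1) (5,2) (5,3) (5,4) (5,5)

Derivation:
(3,1): no bracket -> illegal
(3,2): no bracket -> illegal
(3,5): no bracket -> illegal
(4,1): no bracket -> illegal
(4,5): no bracket -> illegal
(5,1): flips 1 -> legal
(5,2): flips 1 -> legal
(5,3): flips 1 -> legal
(5,4): flips 1 -> legal
(5,5): flips 1 -> legal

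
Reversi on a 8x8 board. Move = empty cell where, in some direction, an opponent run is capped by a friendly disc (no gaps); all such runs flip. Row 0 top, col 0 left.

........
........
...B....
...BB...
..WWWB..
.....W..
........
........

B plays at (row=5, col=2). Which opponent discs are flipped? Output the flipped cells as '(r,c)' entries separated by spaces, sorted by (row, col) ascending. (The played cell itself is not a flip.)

Dir NW: first cell '.' (not opp) -> no flip
Dir N: opp run (4,2), next='.' -> no flip
Dir NE: opp run (4,3) capped by B -> flip
Dir W: first cell '.' (not opp) -> no flip
Dir E: first cell '.' (not opp) -> no flip
Dir SW: first cell '.' (not opp) -> no flip
Dir S: first cell '.' (not opp) -> no flip
Dir SE: first cell '.' (not opp) -> no flip

Answer: (4,3)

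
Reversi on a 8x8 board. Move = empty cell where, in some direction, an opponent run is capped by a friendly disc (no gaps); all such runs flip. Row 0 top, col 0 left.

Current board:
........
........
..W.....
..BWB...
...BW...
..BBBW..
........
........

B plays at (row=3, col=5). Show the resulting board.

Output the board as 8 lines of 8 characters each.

Place B at (3,5); scan 8 dirs for brackets.
Dir NW: first cell '.' (not opp) -> no flip
Dir N: first cell '.' (not opp) -> no flip
Dir NE: first cell '.' (not opp) -> no flip
Dir W: first cell 'B' (not opp) -> no flip
Dir E: first cell '.' (not opp) -> no flip
Dir SW: opp run (4,4) capped by B -> flip
Dir S: first cell '.' (not opp) -> no flip
Dir SE: first cell '.' (not opp) -> no flip
All flips: (4,4)

Answer: ........
........
..W.....
..BWBB..
...BB...
..BBBW..
........
........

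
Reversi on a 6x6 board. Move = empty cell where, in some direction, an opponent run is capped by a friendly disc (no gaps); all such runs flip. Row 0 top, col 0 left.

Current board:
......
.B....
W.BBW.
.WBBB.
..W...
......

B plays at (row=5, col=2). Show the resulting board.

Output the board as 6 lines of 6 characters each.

Place B at (5,2); scan 8 dirs for brackets.
Dir NW: first cell '.' (not opp) -> no flip
Dir N: opp run (4,2) capped by B -> flip
Dir NE: first cell '.' (not opp) -> no flip
Dir W: first cell '.' (not opp) -> no flip
Dir E: first cell '.' (not opp) -> no flip
Dir SW: edge -> no flip
Dir S: edge -> no flip
Dir SE: edge -> no flip
All flips: (4,2)

Answer: ......
.B....
W.BBW.
.WBBB.
..B...
..B...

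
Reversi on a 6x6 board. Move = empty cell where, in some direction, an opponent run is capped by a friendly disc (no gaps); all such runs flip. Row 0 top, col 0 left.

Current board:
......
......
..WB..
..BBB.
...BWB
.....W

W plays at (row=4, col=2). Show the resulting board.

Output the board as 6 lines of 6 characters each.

Place W at (4,2); scan 8 dirs for brackets.
Dir NW: first cell '.' (not opp) -> no flip
Dir N: opp run (3,2) capped by W -> flip
Dir NE: opp run (3,3), next='.' -> no flip
Dir W: first cell '.' (not opp) -> no flip
Dir E: opp run (4,3) capped by W -> flip
Dir SW: first cell '.' (not opp) -> no flip
Dir S: first cell '.' (not opp) -> no flip
Dir SE: first cell '.' (not opp) -> no flip
All flips: (3,2) (4,3)

Answer: ......
......
..WB..
..WBB.
..WWWB
.....W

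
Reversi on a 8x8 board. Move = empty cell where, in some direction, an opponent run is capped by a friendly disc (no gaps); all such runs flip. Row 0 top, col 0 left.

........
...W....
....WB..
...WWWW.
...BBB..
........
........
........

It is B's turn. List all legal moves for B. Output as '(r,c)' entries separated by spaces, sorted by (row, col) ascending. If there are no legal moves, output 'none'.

(0,2): no bracket -> illegal
(0,3): no bracket -> illegal
(0,4): no bracket -> illegal
(1,2): no bracket -> illegal
(1,4): flips 2 -> legal
(1,5): no bracket -> illegal
(2,2): flips 1 -> legal
(2,3): flips 3 -> legal
(2,6): flips 1 -> legal
(2,7): flips 1 -> legal
(3,2): no bracket -> illegal
(3,7): no bracket -> illegal
(4,2): no bracket -> illegal
(4,6): no bracket -> illegal
(4,7): flips 1 -> legal

Answer: (1,4) (2,2) (2,3) (2,6) (2,7) (4,7)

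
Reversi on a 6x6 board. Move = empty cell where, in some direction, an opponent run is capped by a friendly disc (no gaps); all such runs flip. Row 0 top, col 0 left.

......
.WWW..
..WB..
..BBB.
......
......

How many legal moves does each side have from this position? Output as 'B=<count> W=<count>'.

-- B to move --
(0,0): flips 2 -> legal
(0,1): flips 1 -> legal
(0,2): flips 2 -> legal
(0,3): flips 1 -> legal
(0,4): no bracket -> illegal
(1,0): no bracket -> illegal
(1,4): no bracket -> illegal
(2,0): no bracket -> illegal
(2,1): flips 1 -> legal
(2,4): no bracket -> illegal
(3,1): no bracket -> illegal
B mobility = 5
-- W to move --
(1,4): no bracket -> illegal
(2,1): no bracket -> illegal
(2,4): flips 1 -> legal
(2,5): no bracket -> illegal
(3,1): no bracket -> illegal
(3,5): no bracket -> illegal
(4,1): no bracket -> illegal
(4,2): flips 1 -> legal
(4,3): flips 2 -> legal
(4,4): flips 1 -> legal
(4,5): flips 2 -> legal
W mobility = 5

Answer: B=5 W=5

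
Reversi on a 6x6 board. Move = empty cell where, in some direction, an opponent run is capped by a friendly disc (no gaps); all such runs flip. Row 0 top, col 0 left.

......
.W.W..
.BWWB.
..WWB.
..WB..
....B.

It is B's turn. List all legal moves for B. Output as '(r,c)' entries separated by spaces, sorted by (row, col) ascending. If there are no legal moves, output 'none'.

Answer: (0,1) (0,2) (0,3) (1,2) (3,1) (4,1) (5,1)

Derivation:
(0,0): no bracket -> illegal
(0,1): flips 1 -> legal
(0,2): flips 1 -> legal
(0,3): flips 3 -> legal
(0,4): no bracket -> illegal
(1,0): no bracket -> illegal
(1,2): flips 1 -> legal
(1,4): no bracket -> illegal
(2,0): no bracket -> illegal
(3,1): flips 2 -> legal
(4,1): flips 1 -> legal
(4,4): no bracket -> illegal
(5,1): flips 2 -> legal
(5,2): no bracket -> illegal
(5,3): no bracket -> illegal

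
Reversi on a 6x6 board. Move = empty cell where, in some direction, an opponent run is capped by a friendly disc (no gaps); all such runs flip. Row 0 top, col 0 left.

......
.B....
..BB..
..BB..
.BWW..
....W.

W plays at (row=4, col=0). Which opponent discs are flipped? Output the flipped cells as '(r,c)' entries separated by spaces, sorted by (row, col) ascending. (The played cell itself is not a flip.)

Dir NW: edge -> no flip
Dir N: first cell '.' (not opp) -> no flip
Dir NE: first cell '.' (not opp) -> no flip
Dir W: edge -> no flip
Dir E: opp run (4,1) capped by W -> flip
Dir SW: edge -> no flip
Dir S: first cell '.' (not opp) -> no flip
Dir SE: first cell '.' (not opp) -> no flip

Answer: (4,1)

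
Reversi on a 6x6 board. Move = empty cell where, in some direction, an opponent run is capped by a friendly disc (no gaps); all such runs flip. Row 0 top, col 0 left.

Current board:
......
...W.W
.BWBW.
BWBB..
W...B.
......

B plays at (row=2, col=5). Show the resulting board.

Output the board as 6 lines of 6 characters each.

Answer: ......
...W.W
.BWBBB
BWBB..
W...B.
......

Derivation:
Place B at (2,5); scan 8 dirs for brackets.
Dir NW: first cell '.' (not opp) -> no flip
Dir N: opp run (1,5), next='.' -> no flip
Dir NE: edge -> no flip
Dir W: opp run (2,4) capped by B -> flip
Dir E: edge -> no flip
Dir SW: first cell '.' (not opp) -> no flip
Dir S: first cell '.' (not opp) -> no flip
Dir SE: edge -> no flip
All flips: (2,4)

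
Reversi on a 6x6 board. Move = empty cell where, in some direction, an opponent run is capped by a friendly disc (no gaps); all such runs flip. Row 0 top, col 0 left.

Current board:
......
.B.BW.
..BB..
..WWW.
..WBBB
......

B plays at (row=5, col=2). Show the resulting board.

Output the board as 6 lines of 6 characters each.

Answer: ......
.B.BW.
..BB..
..BWW.
..BBBB
..B...

Derivation:
Place B at (5,2); scan 8 dirs for brackets.
Dir NW: first cell '.' (not opp) -> no flip
Dir N: opp run (4,2) (3,2) capped by B -> flip
Dir NE: first cell 'B' (not opp) -> no flip
Dir W: first cell '.' (not opp) -> no flip
Dir E: first cell '.' (not opp) -> no flip
Dir SW: edge -> no flip
Dir S: edge -> no flip
Dir SE: edge -> no flip
All flips: (3,2) (4,2)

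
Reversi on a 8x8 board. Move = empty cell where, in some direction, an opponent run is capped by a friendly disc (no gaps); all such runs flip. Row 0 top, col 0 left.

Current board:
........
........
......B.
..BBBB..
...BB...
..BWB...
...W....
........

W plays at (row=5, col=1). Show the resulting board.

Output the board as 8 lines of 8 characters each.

Answer: ........
........
......B.
..BBBB..
...BB...
.WWWB...
...W....
........

Derivation:
Place W at (5,1); scan 8 dirs for brackets.
Dir NW: first cell '.' (not opp) -> no flip
Dir N: first cell '.' (not opp) -> no flip
Dir NE: first cell '.' (not opp) -> no flip
Dir W: first cell '.' (not opp) -> no flip
Dir E: opp run (5,2) capped by W -> flip
Dir SW: first cell '.' (not opp) -> no flip
Dir S: first cell '.' (not opp) -> no flip
Dir SE: first cell '.' (not opp) -> no flip
All flips: (5,2)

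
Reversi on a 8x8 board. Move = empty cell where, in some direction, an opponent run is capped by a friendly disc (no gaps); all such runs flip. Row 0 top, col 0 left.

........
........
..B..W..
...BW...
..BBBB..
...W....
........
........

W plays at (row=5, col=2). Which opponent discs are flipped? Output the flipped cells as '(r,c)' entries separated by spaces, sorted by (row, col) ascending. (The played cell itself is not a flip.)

Dir NW: first cell '.' (not opp) -> no flip
Dir N: opp run (4,2), next='.' -> no flip
Dir NE: opp run (4,3) capped by W -> flip
Dir W: first cell '.' (not opp) -> no flip
Dir E: first cell 'W' (not opp) -> no flip
Dir SW: first cell '.' (not opp) -> no flip
Dir S: first cell '.' (not opp) -> no flip
Dir SE: first cell '.' (not opp) -> no flip

Answer: (4,3)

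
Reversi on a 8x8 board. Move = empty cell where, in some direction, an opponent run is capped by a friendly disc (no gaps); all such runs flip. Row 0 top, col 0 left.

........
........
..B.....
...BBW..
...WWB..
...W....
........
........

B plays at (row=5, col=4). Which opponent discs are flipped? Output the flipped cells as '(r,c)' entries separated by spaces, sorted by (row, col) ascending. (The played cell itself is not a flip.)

Dir NW: opp run (4,3), next='.' -> no flip
Dir N: opp run (4,4) capped by B -> flip
Dir NE: first cell 'B' (not opp) -> no flip
Dir W: opp run (5,3), next='.' -> no flip
Dir E: first cell '.' (not opp) -> no flip
Dir SW: first cell '.' (not opp) -> no flip
Dir S: first cell '.' (not opp) -> no flip
Dir SE: first cell '.' (not opp) -> no flip

Answer: (4,4)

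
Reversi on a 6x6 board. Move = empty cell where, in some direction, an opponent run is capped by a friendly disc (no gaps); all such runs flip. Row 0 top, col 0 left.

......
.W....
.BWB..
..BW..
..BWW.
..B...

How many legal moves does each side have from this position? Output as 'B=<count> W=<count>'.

-- B to move --
(0,0): no bracket -> illegal
(0,1): flips 1 -> legal
(0,2): no bracket -> illegal
(1,0): no bracket -> illegal
(1,2): flips 1 -> legal
(1,3): no bracket -> illegal
(2,0): no bracket -> illegal
(2,4): flips 1 -> legal
(3,1): no bracket -> illegal
(3,4): flips 2 -> legal
(3,5): no bracket -> illegal
(4,5): flips 2 -> legal
(5,3): flips 2 -> legal
(5,4): flips 1 -> legal
(5,5): no bracket -> illegal
B mobility = 7
-- W to move --
(1,0): flips 2 -> legal
(1,2): no bracket -> illegal
(1,3): flips 1 -> legal
(1,4): no bracket -> illegal
(2,0): flips 1 -> legal
(2,4): flips 1 -> legal
(3,0): no bracket -> illegal
(3,1): flips 2 -> legal
(3,4): no bracket -> illegal
(4,1): flips 1 -> legal
(5,1): flips 1 -> legal
(5,3): no bracket -> illegal
W mobility = 7

Answer: B=7 W=7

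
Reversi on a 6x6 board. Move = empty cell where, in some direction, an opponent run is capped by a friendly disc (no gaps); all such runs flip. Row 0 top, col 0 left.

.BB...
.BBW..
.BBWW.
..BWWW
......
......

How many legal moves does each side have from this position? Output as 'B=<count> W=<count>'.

Answer: B=5 W=5

Derivation:
-- B to move --
(0,3): no bracket -> illegal
(0,4): flips 1 -> legal
(1,4): flips 2 -> legal
(1,5): no bracket -> illegal
(2,5): flips 2 -> legal
(4,2): no bracket -> illegal
(4,3): no bracket -> illegal
(4,4): flips 1 -> legal
(4,5): flips 2 -> legal
B mobility = 5
-- W to move --
(0,0): flips 2 -> legal
(0,3): no bracket -> illegal
(1,0): flips 2 -> legal
(2,0): flips 2 -> legal
(3,0): no bracket -> illegal
(3,1): flips 2 -> legal
(4,1): flips 1 -> legal
(4,2): no bracket -> illegal
(4,3): no bracket -> illegal
W mobility = 5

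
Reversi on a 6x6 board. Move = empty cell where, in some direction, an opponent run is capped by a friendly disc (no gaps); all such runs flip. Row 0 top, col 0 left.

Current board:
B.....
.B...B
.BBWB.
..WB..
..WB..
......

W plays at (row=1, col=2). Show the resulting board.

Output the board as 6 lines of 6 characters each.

Place W at (1,2); scan 8 dirs for brackets.
Dir NW: first cell '.' (not opp) -> no flip
Dir N: first cell '.' (not opp) -> no flip
Dir NE: first cell '.' (not opp) -> no flip
Dir W: opp run (1,1), next='.' -> no flip
Dir E: first cell '.' (not opp) -> no flip
Dir SW: opp run (2,1), next='.' -> no flip
Dir S: opp run (2,2) capped by W -> flip
Dir SE: first cell 'W' (not opp) -> no flip
All flips: (2,2)

Answer: B.....
.BW..B
.BWWB.
..WB..
..WB..
......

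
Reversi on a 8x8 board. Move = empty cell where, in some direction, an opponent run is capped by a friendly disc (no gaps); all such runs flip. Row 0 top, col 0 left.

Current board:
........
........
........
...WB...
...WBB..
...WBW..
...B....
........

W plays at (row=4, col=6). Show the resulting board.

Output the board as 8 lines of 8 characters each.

Answer: ........
........
........
...WB...
...WWWW.
...WBW..
...B....
........

Derivation:
Place W at (4,6); scan 8 dirs for brackets.
Dir NW: first cell '.' (not opp) -> no flip
Dir N: first cell '.' (not opp) -> no flip
Dir NE: first cell '.' (not opp) -> no flip
Dir W: opp run (4,5) (4,4) capped by W -> flip
Dir E: first cell '.' (not opp) -> no flip
Dir SW: first cell 'W' (not opp) -> no flip
Dir S: first cell '.' (not opp) -> no flip
Dir SE: first cell '.' (not opp) -> no flip
All flips: (4,4) (4,5)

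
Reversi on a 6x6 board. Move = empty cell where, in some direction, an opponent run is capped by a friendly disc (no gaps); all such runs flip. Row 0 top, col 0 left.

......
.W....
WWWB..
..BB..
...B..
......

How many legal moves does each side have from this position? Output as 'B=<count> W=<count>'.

Answer: B=3 W=4

Derivation:
-- B to move --
(0,0): flips 2 -> legal
(0,1): no bracket -> illegal
(0,2): no bracket -> illegal
(1,0): flips 1 -> legal
(1,2): flips 1 -> legal
(1,3): no bracket -> illegal
(3,0): no bracket -> illegal
(3,1): no bracket -> illegal
B mobility = 3
-- W to move --
(1,2): no bracket -> illegal
(1,3): no bracket -> illegal
(1,4): no bracket -> illegal
(2,4): flips 1 -> legal
(3,1): no bracket -> illegal
(3,4): no bracket -> illegal
(4,1): no bracket -> illegal
(4,2): flips 1 -> legal
(4,4): flips 1 -> legal
(5,2): no bracket -> illegal
(5,3): no bracket -> illegal
(5,4): flips 2 -> legal
W mobility = 4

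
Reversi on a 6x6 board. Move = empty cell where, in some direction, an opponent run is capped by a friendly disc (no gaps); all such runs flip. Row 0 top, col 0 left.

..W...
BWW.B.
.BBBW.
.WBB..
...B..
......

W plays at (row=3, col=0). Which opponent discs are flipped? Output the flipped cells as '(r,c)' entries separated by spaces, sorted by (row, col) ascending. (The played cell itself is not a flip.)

Dir NW: edge -> no flip
Dir N: first cell '.' (not opp) -> no flip
Dir NE: opp run (2,1) capped by W -> flip
Dir W: edge -> no flip
Dir E: first cell 'W' (not opp) -> no flip
Dir SW: edge -> no flip
Dir S: first cell '.' (not opp) -> no flip
Dir SE: first cell '.' (not opp) -> no flip

Answer: (2,1)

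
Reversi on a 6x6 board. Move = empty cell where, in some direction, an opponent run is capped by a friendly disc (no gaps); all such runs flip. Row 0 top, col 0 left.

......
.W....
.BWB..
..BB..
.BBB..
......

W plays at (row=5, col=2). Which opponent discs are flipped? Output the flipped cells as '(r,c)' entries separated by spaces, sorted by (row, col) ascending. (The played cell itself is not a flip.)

Answer: (3,2) (4,2)

Derivation:
Dir NW: opp run (4,1), next='.' -> no flip
Dir N: opp run (4,2) (3,2) capped by W -> flip
Dir NE: opp run (4,3), next='.' -> no flip
Dir W: first cell '.' (not opp) -> no flip
Dir E: first cell '.' (not opp) -> no flip
Dir SW: edge -> no flip
Dir S: edge -> no flip
Dir SE: edge -> no flip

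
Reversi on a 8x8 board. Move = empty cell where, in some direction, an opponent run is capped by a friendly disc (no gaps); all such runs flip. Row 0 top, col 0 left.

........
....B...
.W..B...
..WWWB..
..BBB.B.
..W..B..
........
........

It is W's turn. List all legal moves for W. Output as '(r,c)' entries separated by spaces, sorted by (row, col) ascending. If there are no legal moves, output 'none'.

Answer: (0,4) (1,5) (3,6) (5,1) (5,3) (5,4) (6,6)

Derivation:
(0,3): no bracket -> illegal
(0,4): flips 2 -> legal
(0,5): no bracket -> illegal
(1,3): no bracket -> illegal
(1,5): flips 1 -> legal
(2,3): no bracket -> illegal
(2,5): no bracket -> illegal
(2,6): no bracket -> illegal
(3,1): no bracket -> illegal
(3,6): flips 1 -> legal
(3,7): no bracket -> illegal
(4,1): no bracket -> illegal
(4,5): no bracket -> illegal
(4,7): no bracket -> illegal
(5,1): flips 1 -> legal
(5,3): flips 1 -> legal
(5,4): flips 2 -> legal
(5,6): no bracket -> illegal
(5,7): no bracket -> illegal
(6,4): no bracket -> illegal
(6,5): no bracket -> illegal
(6,6): flips 2 -> legal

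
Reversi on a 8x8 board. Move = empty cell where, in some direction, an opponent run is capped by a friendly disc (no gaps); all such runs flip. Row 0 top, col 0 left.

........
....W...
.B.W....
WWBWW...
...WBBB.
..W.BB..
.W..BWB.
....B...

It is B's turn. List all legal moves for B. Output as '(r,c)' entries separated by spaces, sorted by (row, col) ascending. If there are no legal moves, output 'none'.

(0,3): no bracket -> illegal
(0,4): no bracket -> illegal
(0,5): flips 2 -> legal
(1,2): flips 2 -> legal
(1,3): no bracket -> illegal
(1,5): no bracket -> illegal
(2,0): no bracket -> illegal
(2,2): flips 1 -> legal
(2,4): flips 1 -> legal
(2,5): no bracket -> illegal
(3,5): flips 2 -> legal
(4,0): no bracket -> illegal
(4,1): flips 1 -> legal
(4,2): flips 1 -> legal
(5,0): no bracket -> illegal
(5,1): no bracket -> illegal
(5,3): no bracket -> illegal
(5,6): flips 1 -> legal
(6,0): no bracket -> illegal
(6,2): no bracket -> illegal
(6,3): no bracket -> illegal
(7,0): no bracket -> illegal
(7,1): no bracket -> illegal
(7,2): no bracket -> illegal
(7,5): flips 1 -> legal
(7,6): flips 1 -> legal

Answer: (0,5) (1,2) (2,2) (2,4) (3,5) (4,1) (4,2) (5,6) (7,5) (7,6)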